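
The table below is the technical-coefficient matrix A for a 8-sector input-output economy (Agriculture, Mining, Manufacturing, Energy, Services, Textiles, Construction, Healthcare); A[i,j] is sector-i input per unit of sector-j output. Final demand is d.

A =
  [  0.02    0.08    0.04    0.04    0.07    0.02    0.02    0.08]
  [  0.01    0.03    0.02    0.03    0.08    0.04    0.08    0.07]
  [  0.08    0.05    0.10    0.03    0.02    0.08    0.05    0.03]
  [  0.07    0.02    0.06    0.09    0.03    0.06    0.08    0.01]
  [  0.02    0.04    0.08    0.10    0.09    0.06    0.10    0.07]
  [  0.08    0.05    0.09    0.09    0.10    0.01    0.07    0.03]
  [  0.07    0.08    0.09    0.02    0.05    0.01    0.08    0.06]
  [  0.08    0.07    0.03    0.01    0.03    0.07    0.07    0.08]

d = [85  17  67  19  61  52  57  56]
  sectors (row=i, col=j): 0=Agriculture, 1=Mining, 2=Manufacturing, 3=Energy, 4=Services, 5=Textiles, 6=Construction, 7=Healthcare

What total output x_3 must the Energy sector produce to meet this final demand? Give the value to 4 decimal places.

58.7986

Form M = I − A:
  [  0.98   -0.08   -0.04   -0.04   -0.07   -0.02   -0.02   -0.08]
  [ -0.01    0.97   -0.02   -0.03   -0.08   -0.04   -0.08   -0.07]
  [ -0.08   -0.05    0.90   -0.03   -0.02   -0.08   -0.05   -0.03]
  [ -0.07   -0.02   -0.06    0.91   -0.03   -0.06   -0.08   -0.01]
  [ -0.02   -0.04   -0.08   -0.10    0.91   -0.06   -0.10   -0.07]
  [ -0.08   -0.05   -0.09   -0.09   -0.10    0.99   -0.07   -0.03]
  [ -0.07   -0.08   -0.09   -0.02   -0.05   -0.01    0.92   -0.06]
  [ -0.08   -0.07   -0.03   -0.01   -0.03   -0.07   -0.07    0.92]
Leontief inverse L = M⁻¹:
  [  1.0543    0.1139    0.0799    0.0727    0.1087    0.0524    0.0683    0.1182]
  [  0.0467    1.0663    0.0640    0.0633    0.1191    0.0692    0.1291    0.1077]
  [  0.1235    0.0930    1.1528    0.0679    0.0656    0.1136    0.1005    0.0714]
  [  0.1126    0.0602    0.1118    1.1299    0.0724    0.0913    0.1304    0.0473]
  [  0.0786    0.0933    0.1498    0.1532    1.1468    0.1067    0.1734    0.1225]
  [  0.1286    0.0988    0.1522    0.1387    0.1523    1.0536    0.1345    0.0799]
  [  0.1124    0.1254    0.1417    0.0550    0.0957    0.0470    1.1349    0.1074]
  [  0.1214    0.1148    0.0779    0.0454    0.0777    0.1017    0.1227    1.1265]
Total output x = L · d:
  x_0 = 1.0543·85 + 0.1139·17 + 0.0799·67 + 0.0727·19 + 0.1087·61 + 0.0524·52 + 0.0683·57 + 0.1182·56 = 118.1480
  x_1 = 0.0467·85 + 1.0663·17 + 0.0640·67 + 0.0633·19 + 0.1191·61 + 0.0692·52 + 0.1291·57 + 0.1077·56 = 51.8375
  x_2 = 0.1235·85 + 0.0930·17 + 1.1528·67 + 0.0679·19 + 0.0656·61 + 0.1136·52 + 0.1005·57 + 0.0714·56 = 110.2486
  x_3 = 0.1126·85 + 0.0602·17 + 0.1118·67 + 1.1299·19 + 0.0724·61 + 0.0913·52 + 0.1304·57 + 0.0473·56 = 58.7986
  x_4 = 0.0786·85 + 0.0933·17 + 0.1498·67 + 0.1532·19 + 1.1468·61 + 0.1067·52 + 0.1734·57 + 0.1225·56 = 113.4601
  x_5 = 0.1286·85 + 0.0988·17 + 0.1522·67 + 0.1387·19 + 0.1523·61 + 1.0536·52 + 0.1345·57 + 0.0799·56 = 101.6589
  x_6 = 0.1124·85 + 0.1254·17 + 0.1417·67 + 0.0550·19 + 0.0957·61 + 0.0470·52 + 1.1349·57 + 0.1074·56 = 101.2095
  x_7 = 0.1214·85 + 0.1148·17 + 0.0779·67 + 0.0454·19 + 0.0777·61 + 0.1017·52 + 0.1227·57 + 1.1265·56 = 98.4571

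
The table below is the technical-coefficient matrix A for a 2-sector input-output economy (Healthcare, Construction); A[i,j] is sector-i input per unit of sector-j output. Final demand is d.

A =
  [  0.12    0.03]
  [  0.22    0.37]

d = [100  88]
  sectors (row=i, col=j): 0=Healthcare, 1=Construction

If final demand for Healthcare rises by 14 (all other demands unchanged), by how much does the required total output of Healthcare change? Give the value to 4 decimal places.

16.1008

Form M = I − A:
  [  0.88   -0.03]
  [ -0.22    0.63]
Leontief inverse L = M⁻¹:
  [  1.1501    0.0548]
  [  0.4016    1.6064]
Total output x = L · d:
  x_0 = 1.1501·100 + 0.0548·88 = 119.8248
  x_1 = 0.4016·100 + 1.6064·88 = 181.5261
Δx_0 = L[0,0] · Δd_0 = 1.1501 · 14 = 16.1008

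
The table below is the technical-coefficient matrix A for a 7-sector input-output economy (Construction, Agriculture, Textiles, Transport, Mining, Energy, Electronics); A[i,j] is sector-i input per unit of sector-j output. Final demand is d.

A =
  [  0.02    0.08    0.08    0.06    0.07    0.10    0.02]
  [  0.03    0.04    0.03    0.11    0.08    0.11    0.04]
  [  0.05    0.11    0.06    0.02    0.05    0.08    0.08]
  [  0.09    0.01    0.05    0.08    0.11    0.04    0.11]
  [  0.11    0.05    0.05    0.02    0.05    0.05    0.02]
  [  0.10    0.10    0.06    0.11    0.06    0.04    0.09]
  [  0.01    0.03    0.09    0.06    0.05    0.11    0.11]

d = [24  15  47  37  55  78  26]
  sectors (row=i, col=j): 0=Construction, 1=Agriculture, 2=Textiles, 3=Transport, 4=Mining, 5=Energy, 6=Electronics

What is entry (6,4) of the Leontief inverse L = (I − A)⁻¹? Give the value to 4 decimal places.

Form M = I − A:
  [  0.98   -0.08   -0.08   -0.06   -0.07   -0.10   -0.02]
  [ -0.03    0.96   -0.03   -0.11   -0.08   -0.11   -0.04]
  [ -0.05   -0.11    0.94   -0.02   -0.05   -0.08   -0.08]
  [ -0.09   -0.01   -0.05    0.92   -0.11   -0.04   -0.11]
  [ -0.11   -0.05   -0.05   -0.02    0.95   -0.05   -0.02]
  [ -0.10   -0.10   -0.06   -0.11   -0.06    0.96   -0.09]
  [ -0.01   -0.03   -0.09   -0.06   -0.05   -0.11    0.89]
Leontief inverse L = M⁻¹:
  [  1.0719    0.1299    0.1251    0.1144    0.1235    0.1566    0.0739]
  [  0.0858    1.0869    0.0781    0.1664    0.1368    0.1653    0.0981]
  [  0.0966    0.1608    1.1092    0.0781    0.1044    0.1452    0.1358]
  [  0.1428    0.0610    0.1064    1.1333    0.1682    0.1062    0.1701]
  [  0.1463    0.0920    0.0886    0.0618    1.0923    0.0992    0.0576]
  [  0.1580    0.1573    0.1217    0.1788    0.1311    1.1189    0.1597]
  [  0.0621    0.0831    0.1434    0.1168    0.1055    0.1730    1.1759]
Total output x = L · d:
  x_0 = 1.0719·24 + 0.1299·15 + 0.1251·47 + 0.1144·37 + 0.1235·55 + 0.1566·78 + 0.0739·26 = 58.7199
  x_1 = 0.0858·24 + 1.0869·15 + 0.0781·47 + 0.1664·37 + 0.1368·55 + 0.1653·78 + 0.0981·26 = 51.1564
  x_2 = 0.0966·24 + 0.1608·15 + 1.1092·47 + 0.0781·37 + 0.1044·55 + 0.1452·78 + 0.1358·26 = 80.3443
  x_3 = 0.1428·24 + 0.0610·15 + 0.1064·47 + 1.1333·37 + 0.1682·55 + 0.1062·78 + 0.1701·26 = 73.2329
  x_4 = 0.1463·24 + 0.0920·15 + 0.0886·47 + 0.0618·37 + 1.0923·55 + 0.0992·78 + 0.0576·26 = 80.6612
  x_5 = 0.1580·24 + 0.1573·15 + 0.1217·47 + 0.1788·37 + 0.1311·55 + 1.1189·78 + 0.1597·26 = 117.1183
  x_6 = 0.0621·24 + 0.0831·15 + 0.1434·47 + 0.1168·37 + 0.1055·55 + 0.1730·78 + 1.1759·26 = 63.6662

L[6,4] = 0.1055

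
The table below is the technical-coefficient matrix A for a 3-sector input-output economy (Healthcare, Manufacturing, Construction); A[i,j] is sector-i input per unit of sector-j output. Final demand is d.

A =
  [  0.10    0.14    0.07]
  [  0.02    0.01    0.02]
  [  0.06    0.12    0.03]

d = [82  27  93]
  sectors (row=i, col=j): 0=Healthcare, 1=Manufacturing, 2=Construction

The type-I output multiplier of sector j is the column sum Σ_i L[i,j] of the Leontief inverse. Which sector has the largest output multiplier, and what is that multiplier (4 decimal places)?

Manufacturing (1.3211)

Form M = I − A:
  [  0.90   -0.14   -0.07]
  [ -0.02    0.99   -0.02]
  [ -0.06   -0.12    0.97]
Leontief inverse L = M⁻¹:
  [  1.1205    0.1687    0.0843]
  [  0.0241    1.0163    0.0227]
  [  0.0723    0.1362    1.0390]
Total output x = L · d:
  x_0 = 1.1205·82 + 0.1687·27 + 0.0843·93 = 104.2771
  x_1 = 0.0241·82 + 1.0163·27 + 0.0227·93 = 31.5253
  x_2 = 0.0723·82 + 0.1362·27 + 1.0390·93 = 106.2265
Output multipliers (column sums of L):
  Healthcare: 1.2169
  Manufacturing: 1.3211
  Construction: 1.1460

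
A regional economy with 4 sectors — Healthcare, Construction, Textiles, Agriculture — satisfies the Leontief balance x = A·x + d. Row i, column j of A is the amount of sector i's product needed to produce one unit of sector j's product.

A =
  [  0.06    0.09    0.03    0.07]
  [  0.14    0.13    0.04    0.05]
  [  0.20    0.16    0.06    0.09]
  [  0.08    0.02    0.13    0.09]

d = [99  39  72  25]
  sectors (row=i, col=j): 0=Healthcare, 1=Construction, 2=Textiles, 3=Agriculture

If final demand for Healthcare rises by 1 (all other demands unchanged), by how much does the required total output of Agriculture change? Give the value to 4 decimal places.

0.1415

Form M = I − A:
  [  0.94   -0.09   -0.03   -0.07]
  [ -0.14    0.87   -0.04   -0.05]
  [ -0.20   -0.16    0.94   -0.09]
  [ -0.08   -0.02   -0.13    0.91]
Leontief inverse L = M⁻¹:
  [  1.1024    0.1262    0.0540    0.0971]
  [  0.1985    1.1846    0.0688    0.0872]
  [  0.2819    0.2353    1.1027    0.1437]
  [  0.1415    0.0707    0.1638    1.1299]
Total output x = L · d:
  x_0 = 1.1024·99 + 0.1262·39 + 0.0540·72 + 0.0971·25 = 120.3694
  x_1 = 0.1985·99 + 1.1846·39 + 0.0688·72 + 0.0872·25 = 72.9828
  x_2 = 0.2819·99 + 0.2353·39 + 1.1027·72 + 0.1437·25 = 120.0682
  x_3 = 0.1415·99 + 0.0707·39 + 0.1638·72 + 1.1299·25 = 56.8111
Δx_3 = L[3,0] · Δd_0 = 0.1415 · 1 = 0.1415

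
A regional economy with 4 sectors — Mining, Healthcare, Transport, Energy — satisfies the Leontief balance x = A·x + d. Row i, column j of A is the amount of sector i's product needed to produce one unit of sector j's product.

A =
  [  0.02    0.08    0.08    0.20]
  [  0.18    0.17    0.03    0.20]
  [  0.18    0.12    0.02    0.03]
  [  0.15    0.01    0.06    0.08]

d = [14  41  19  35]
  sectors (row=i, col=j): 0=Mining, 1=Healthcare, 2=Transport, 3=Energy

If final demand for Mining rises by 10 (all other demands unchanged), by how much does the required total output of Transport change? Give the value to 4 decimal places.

Form M = I − A:
  [  0.98   -0.08   -0.08   -0.20]
  [ -0.18    0.83   -0.03   -0.20]
  [ -0.18   -0.12    0.98   -0.03]
  [ -0.15   -0.01   -0.06    0.92]
Leontief inverse L = M⁻¹:
  [  1.1054    0.1258    0.1107    0.2713]
  [  0.2967    1.2495    0.0832    0.3388]
  [  0.2455    0.1775    1.0536    0.1263]
  [  0.1995    0.0457    0.0877    1.1431]
Total output x = L · d:
  x_0 = 1.1054·14 + 0.1258·41 + 0.1107·19 + 0.2713·35 = 32.2307
  x_1 = 0.2967·14 + 1.2495·41 + 0.0832·19 + 0.3388·35 = 68.8241
  x_2 = 0.2455·14 + 0.1775·41 + 1.0536·19 + 0.1263·35 = 35.1537
  x_3 = 0.1995·14 + 0.0457·41 + 0.0877·19 + 1.1431·35 = 46.3392
Δx_2 = L[2,0] · Δd_0 = 0.2455 · 10 = 2.4546

2.4546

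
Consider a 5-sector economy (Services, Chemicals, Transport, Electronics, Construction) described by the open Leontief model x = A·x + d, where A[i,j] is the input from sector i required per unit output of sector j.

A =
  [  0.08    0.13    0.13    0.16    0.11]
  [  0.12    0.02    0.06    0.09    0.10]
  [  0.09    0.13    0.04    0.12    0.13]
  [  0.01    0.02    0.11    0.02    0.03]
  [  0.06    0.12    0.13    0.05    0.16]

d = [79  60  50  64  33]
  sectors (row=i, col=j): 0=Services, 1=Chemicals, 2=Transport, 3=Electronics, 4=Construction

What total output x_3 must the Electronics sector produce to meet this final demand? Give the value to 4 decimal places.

Form M = I − A:
  [  0.92   -0.13   -0.13   -0.16   -0.11]
  [ -0.12    0.98   -0.06   -0.09   -0.10]
  [ -0.09   -0.13    0.96   -0.12   -0.13]
  [ -0.01   -0.02   -0.11    0.98   -0.03]
  [ -0.06   -0.12   -0.13   -0.05    0.84]
Leontief inverse L = M⁻¹:
  [  1.1545    0.2155    0.2281    0.2475    0.2210]
  [  0.1676    1.0849    0.1319    0.1522    0.1770]
  [  0.1534    0.2015    1.1277    0.1931    0.2255]
  [  0.0365    0.0532    0.1383    1.0518    0.0701]
  [  0.1323    0.2047    0.2179    0.1319    1.2706]
Total output x = L · d:
  x_0 = 1.1545·79 + 0.2155·60 + 0.2281·50 + 0.2475·64 + 0.2210·33 = 138.6700
  x_1 = 0.1676·79 + 1.0849·60 + 0.1319·50 + 0.1522·64 + 0.1770·33 = 100.5100
  x_2 = 0.1534·79 + 0.2015·60 + 1.1277·50 + 0.1931·64 + 0.2255·33 = 100.3966
  x_3 = 0.0365·79 + 0.0532·60 + 0.1383·50 + 1.0518·64 + 0.0701·33 = 82.6129
  x_4 = 0.1323·79 + 0.2047·60 + 0.2179·50 + 0.1319·64 + 1.2706·33 = 84.0043

82.6129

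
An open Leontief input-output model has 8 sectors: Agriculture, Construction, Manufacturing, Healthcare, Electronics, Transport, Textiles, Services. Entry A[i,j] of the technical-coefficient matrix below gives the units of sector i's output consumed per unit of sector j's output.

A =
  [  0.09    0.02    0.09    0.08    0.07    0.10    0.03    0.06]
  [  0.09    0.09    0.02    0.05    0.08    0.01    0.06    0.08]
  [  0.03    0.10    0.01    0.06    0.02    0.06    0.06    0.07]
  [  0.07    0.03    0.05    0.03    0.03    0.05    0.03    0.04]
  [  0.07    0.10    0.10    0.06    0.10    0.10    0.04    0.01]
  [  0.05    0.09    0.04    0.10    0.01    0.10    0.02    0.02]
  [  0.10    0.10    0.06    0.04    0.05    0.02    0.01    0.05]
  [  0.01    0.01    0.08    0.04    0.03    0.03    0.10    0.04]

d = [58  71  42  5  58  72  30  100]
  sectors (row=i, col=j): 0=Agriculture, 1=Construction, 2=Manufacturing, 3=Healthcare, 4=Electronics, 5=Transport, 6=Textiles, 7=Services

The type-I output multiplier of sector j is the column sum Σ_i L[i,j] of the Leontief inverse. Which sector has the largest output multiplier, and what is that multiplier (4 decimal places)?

Form M = I − A:
  [  0.91   -0.02   -0.09   -0.08   -0.07   -0.10   -0.03   -0.06]
  [ -0.09    0.91   -0.02   -0.05   -0.08   -0.01   -0.06   -0.08]
  [ -0.03   -0.10    0.99   -0.06   -0.02   -0.06   -0.06   -0.07]
  [ -0.07   -0.03   -0.05    0.97   -0.03   -0.05   -0.03   -0.04]
  [ -0.07   -0.10   -0.10   -0.06    0.90   -0.10   -0.04   -0.01]
  [ -0.05   -0.09   -0.04   -0.10   -0.01    0.90   -0.02   -0.02]
  [ -0.10   -0.10   -0.06   -0.04   -0.05   -0.02    0.99   -0.05]
  [ -0.01   -0.01   -0.08   -0.04   -0.03   -0.03   -0.10    0.96]
Leontief inverse L = M⁻¹:
  [  1.1493    0.0833    0.1440    0.1391    0.1138    0.1636    0.0712    0.1034]
  [  0.1489    1.1459    0.0731    0.0992    0.1287    0.0603    0.1001    0.1221]
  [  0.0779    0.1474    1.0489    0.1006    0.0556    0.0975    0.0928    0.1053]
  [  0.1077    0.0686    0.0833    1.0662    0.0582    0.0875    0.0558    0.0683]
  [  0.1402    0.1776    0.1559    0.1249    1.1540    0.1670    0.0843    0.0600]
  [  0.1002    0.1399    0.0777    0.1455    0.0443    1.1450    0.0513    0.0566]
  [  0.1517    0.1504    0.1039    0.0862    0.0923    0.0668    1.0469    0.0901]
  [  0.0478    0.0535    0.1113    0.0727    0.0566    0.0621    0.1251    1.0687]
Total output x = L · d:
  x_0 = 1.1493·58 + 0.0833·71 + 0.1440·42 + 0.1391·5 + 0.1138·58 + 0.1636·72 + 0.0712·30 + 0.1034·100 = 110.1723
  x_1 = 0.1489·58 + 1.1459·71 + 0.0731·42 + 0.0992·5 + 0.1287·58 + 0.0603·72 + 0.1001·30 + 0.1221·100 = 120.5760
  x_2 = 0.0779·58 + 0.1474·71 + 1.0489·42 + 0.1006·5 + 0.0556·58 + 0.0975·72 + 0.0928·30 + 0.1053·100 = 83.0954
  x_3 = 0.1077·58 + 0.0686·71 + 0.0833·42 + 1.0662·5 + 0.0582·58 + 0.0875·72 + 0.0558·30 + 0.0683·100 = 38.1316
  x_4 = 0.1402·58 + 0.1776·71 + 0.1559·42 + 0.1249·5 + 1.1540·58 + 0.1670·72 + 0.0843·30 + 0.0600·100 = 115.3943
  x_5 = 0.1002·58 + 0.1399·71 + 0.0777·42 + 0.1455·5 + 0.0443·58 + 1.1450·72 + 0.0513·30 + 0.0566·100 = 111.9421
  x_6 = 0.1517·58 + 0.1504·71 + 0.1039·42 + 0.0862·5 + 0.0923·58 + 0.0668·72 + 1.0469·30 + 0.0901·100 = 74.8420
  x_7 = 0.0478·58 + 0.0535·71 + 0.1113·42 + 0.0727·5 + 0.0566·58 + 0.0621·72 + 0.1251·30 + 1.0687·100 = 129.9840
Output multipliers (column sums of L):
  Agriculture: 1.9237
  Construction: 1.9666
  Manufacturing: 1.7981
  Healthcare: 1.8344
  Electronics: 1.7034
  Transport: 1.8497
  Textiles: 1.6275
  Services: 1.6744

Construction (1.9666)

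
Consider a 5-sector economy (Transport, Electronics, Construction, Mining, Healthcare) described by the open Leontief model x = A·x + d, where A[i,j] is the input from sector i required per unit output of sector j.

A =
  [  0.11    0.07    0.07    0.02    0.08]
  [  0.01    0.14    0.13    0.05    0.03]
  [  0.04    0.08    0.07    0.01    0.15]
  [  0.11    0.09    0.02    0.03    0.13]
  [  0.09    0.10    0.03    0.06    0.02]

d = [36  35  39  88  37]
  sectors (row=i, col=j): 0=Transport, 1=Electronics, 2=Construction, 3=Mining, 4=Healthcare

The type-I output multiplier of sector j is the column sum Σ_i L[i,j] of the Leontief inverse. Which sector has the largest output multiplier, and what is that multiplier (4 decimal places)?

Electronics (1.7465)

Form M = I − A:
  [  0.89   -0.07   -0.07   -0.02   -0.08]
  [ -0.01    0.86   -0.13   -0.05   -0.03]
  [ -0.04   -0.08    0.93   -0.01   -0.15]
  [ -0.11   -0.09   -0.02    0.97   -0.13]
  [ -0.09   -0.10   -0.03   -0.06    0.98]
Leontief inverse L = M⁻¹:
  [  1.1466    0.1212    0.1079    0.0384    0.1189]
  [  0.0375    1.1981    0.1742    0.0690    0.0756]
  [  0.0736    0.1335    1.1061    0.0312    0.1835]
  [  0.1512    0.1473    0.0599    1.0525    0.1656]
  [  0.1206    0.1465    0.0652    0.0760    1.0548]
Total output x = L · d:
  x_0 = 1.1466·36 + 0.1212·35 + 0.1079·39 + 0.0384·88 + 0.1189·37 = 57.5021
  x_1 = 0.0375·36 + 1.1981·35 + 0.1742·39 + 0.0690·88 + 0.0756·37 = 58.9415
  x_2 = 0.0736·36 + 0.1335·35 + 1.1061·39 + 0.0312·88 + 0.1835·37 = 59.9903
  x_3 = 0.1512·36 + 0.1473·35 + 0.0599·39 + 1.0525·88 + 0.1656·37 = 111.6845
  x_4 = 0.1206·36 + 0.1465·35 + 0.0652·39 + 0.0760·88 + 1.0548·37 = 57.7246
Output multipliers (column sums of L):
  Transport: 1.5295
  Electronics: 1.7465
  Construction: 1.5133
  Mining: 1.2670
  Healthcare: 1.5984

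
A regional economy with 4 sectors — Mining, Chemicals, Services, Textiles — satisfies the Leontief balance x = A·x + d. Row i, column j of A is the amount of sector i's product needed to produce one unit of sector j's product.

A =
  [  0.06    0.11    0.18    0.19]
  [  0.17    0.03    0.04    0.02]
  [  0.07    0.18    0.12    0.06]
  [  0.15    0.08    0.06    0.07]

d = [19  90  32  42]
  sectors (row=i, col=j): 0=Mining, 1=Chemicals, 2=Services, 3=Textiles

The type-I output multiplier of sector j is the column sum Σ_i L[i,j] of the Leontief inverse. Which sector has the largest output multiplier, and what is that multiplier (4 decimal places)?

Form M = I − A:
  [  0.94   -0.11   -0.18   -0.19]
  [ -0.17    0.97   -0.04   -0.02]
  [ -0.07   -0.18    0.88   -0.06]
  [ -0.15   -0.08   -0.06    0.93]
Leontief inverse L = M⁻¹:
  [  1.1613    0.2021    0.2644    0.2587]
  [  0.2142    1.0794    0.0979    0.0733]
  [  0.1509    0.2465    1.1861    0.1127]
  [  0.2155    0.1414    0.1276    1.1306]
Total output x = L · d:
  x_0 = 1.1613·19 + 0.2021·90 + 0.2644·32 + 0.2587·42 = 59.5773
  x_1 = 0.2142·19 + 1.0794·90 + 0.0979·32 + 0.0733·42 = 107.4282
  x_2 = 0.1509·19 + 0.2465·90 + 1.1861·32 + 0.1127·42 = 67.7391
  x_3 = 0.2155·19 + 0.1414·90 + 0.1276·32 + 1.1306·42 = 68.3819
Output multipliers (column sums of L):
  Mining: 1.7419
  Chemicals: 1.6694
  Services: 1.6759
  Textiles: 1.5752

Mining (1.7419)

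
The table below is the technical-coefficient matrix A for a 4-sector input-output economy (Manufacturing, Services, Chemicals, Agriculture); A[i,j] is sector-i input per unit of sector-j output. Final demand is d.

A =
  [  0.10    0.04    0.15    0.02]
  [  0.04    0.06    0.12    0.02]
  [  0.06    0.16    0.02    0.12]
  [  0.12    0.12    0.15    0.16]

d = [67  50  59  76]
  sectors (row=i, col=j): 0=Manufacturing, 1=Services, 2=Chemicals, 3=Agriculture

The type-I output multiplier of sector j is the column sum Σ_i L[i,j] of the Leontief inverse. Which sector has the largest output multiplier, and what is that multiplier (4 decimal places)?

Chemicals (1.6758)

Form M = I − A:
  [  0.90   -0.04   -0.15   -0.02]
  [ -0.04    0.94   -0.12   -0.02]
  [ -0.06   -0.16    0.98   -0.12]
  [ -0.12   -0.12   -0.15    0.84]
Leontief inverse L = M⁻¹:
  [  1.1355    0.0885    0.1933    0.0568]
  [  0.0656    1.0988    0.1522    0.0495]
  [  0.1035    0.2102    1.0869    0.1627]
  [  0.1901    0.2071    0.2434    1.2347]
Total output x = L · d:
  x_0 = 1.1355·67 + 0.0885·50 + 0.1933·59 + 0.0568·76 = 96.2217
  x_1 = 0.0656·67 + 1.0988·50 + 0.1522·59 + 0.0495·76 = 72.0717
  x_2 = 0.1035·67 + 0.2102·50 + 1.0869·59 + 0.1627·76 = 93.9387
  x_3 = 0.1901·67 + 0.2071·50 + 0.2434·59 + 1.2347·76 = 131.2929
Output multipliers (column sums of L):
  Manufacturing: 1.4946
  Services: 1.6046
  Chemicals: 1.6758
  Agriculture: 1.5037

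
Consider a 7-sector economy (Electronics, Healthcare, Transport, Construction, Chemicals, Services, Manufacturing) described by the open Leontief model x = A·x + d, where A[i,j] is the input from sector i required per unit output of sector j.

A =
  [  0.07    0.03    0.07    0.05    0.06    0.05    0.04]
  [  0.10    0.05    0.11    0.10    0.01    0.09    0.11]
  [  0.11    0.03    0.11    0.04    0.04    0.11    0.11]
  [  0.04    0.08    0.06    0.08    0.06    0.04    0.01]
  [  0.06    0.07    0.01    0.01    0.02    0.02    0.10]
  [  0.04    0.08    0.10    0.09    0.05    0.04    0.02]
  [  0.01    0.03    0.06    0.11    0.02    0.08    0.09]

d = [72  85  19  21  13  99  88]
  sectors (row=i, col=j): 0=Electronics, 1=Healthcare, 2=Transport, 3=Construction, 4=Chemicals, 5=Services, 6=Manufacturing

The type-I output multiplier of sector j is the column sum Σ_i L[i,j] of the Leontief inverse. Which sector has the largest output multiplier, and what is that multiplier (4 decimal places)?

Form M = I − A:
  [  0.93   -0.03   -0.07   -0.05   -0.06   -0.05   -0.04]
  [ -0.10    0.95   -0.11   -0.10   -0.01   -0.09   -0.11]
  [ -0.11   -0.03    0.89   -0.04   -0.04   -0.11   -0.11]
  [ -0.04   -0.08   -0.06    0.92   -0.06   -0.04   -0.01]
  [ -0.06   -0.07   -0.01   -0.01    0.98   -0.02   -0.10]
  [ -0.04   -0.08   -0.10   -0.09   -0.05    0.96   -0.02]
  [ -0.01   -0.03   -0.06   -0.11   -0.02   -0.08    0.91]
Leontief inverse L = M⁻¹:
  [  1.1102    0.0630    0.1179    0.0920    0.0853    0.0898    0.0830]
  [  0.1602    1.1007    0.1902    0.1732    0.0509    0.1561    0.1740]
  [  0.1675    0.0776    1.1856    0.1076    0.0784    0.1724    0.1736]
  [  0.0834    0.1156    0.1104    1.1242    0.0849    0.0810    0.0544]
  [  0.0888    0.0939    0.0489    0.0501    1.0374    0.0541    0.1369]
  [  0.0905    0.1196    0.1595    0.1409    0.0789    1.0894    0.0719]
  [  0.0485    0.0686    0.1142    0.1632    0.0478    0.1242    1.1329]
Total output x = L · d:
  x_0 = 1.1102·72 + 0.0630·85 + 0.1179·19 + 0.0920·21 + 0.0853·13 + 0.0898·99 + 0.0830·88 = 106.7654
  x_1 = 0.1602·72 + 1.1007·85 + 0.1902·19 + 0.1732·21 + 0.0509·13 + 0.1561·99 + 0.1740·88 = 143.7685
  x_2 = 0.1675·72 + 0.0776·85 + 1.1856·19 + 0.1076·21 + 0.0784·13 + 0.1724·99 + 0.1736·88 = 76.8092
  x_3 = 0.0834·72 + 0.1156·85 + 0.1104·19 + 1.1242·21 + 0.0849·13 + 0.0810·99 + 0.0544·88 = 55.4411
  x_4 = 0.0888·72 + 0.0939·85 + 0.0489·19 + 0.0501·21 + 1.0374·13 + 0.0541·99 + 0.1369·88 = 47.2487
  x_5 = 0.0905·72 + 0.1196·85 + 0.1595·19 + 0.1409·21 + 0.0789·13 + 1.0894·99 + 0.0719·88 = 137.8708
  x_6 = 0.0485·72 + 0.0686·85 + 0.1142·19 + 0.1632·21 + 0.0478·13 + 0.1242·99 + 1.1329·88 = 127.5411
Output multipliers (column sums of L):
  Electronics: 1.7491
  Healthcare: 1.6389
  Transport: 1.9267
  Construction: 1.8511
  Chemicals: 1.4636
  Services: 1.7670
  Manufacturing: 1.8268

Transport (1.9267)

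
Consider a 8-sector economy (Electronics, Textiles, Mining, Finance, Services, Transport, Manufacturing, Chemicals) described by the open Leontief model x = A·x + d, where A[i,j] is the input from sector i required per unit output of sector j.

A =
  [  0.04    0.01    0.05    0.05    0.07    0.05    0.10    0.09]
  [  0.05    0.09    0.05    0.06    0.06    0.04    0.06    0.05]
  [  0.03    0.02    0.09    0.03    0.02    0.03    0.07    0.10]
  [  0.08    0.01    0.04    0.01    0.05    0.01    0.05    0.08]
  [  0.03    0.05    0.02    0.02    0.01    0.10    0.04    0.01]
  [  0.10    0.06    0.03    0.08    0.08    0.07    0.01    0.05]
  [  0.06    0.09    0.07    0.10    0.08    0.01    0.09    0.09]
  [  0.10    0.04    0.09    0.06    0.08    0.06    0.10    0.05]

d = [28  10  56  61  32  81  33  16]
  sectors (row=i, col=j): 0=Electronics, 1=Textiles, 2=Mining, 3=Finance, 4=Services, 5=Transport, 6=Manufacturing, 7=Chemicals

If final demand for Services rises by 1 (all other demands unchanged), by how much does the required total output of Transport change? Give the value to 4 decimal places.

0.1276

Form M = I − A:
  [  0.96   -0.01   -0.05   -0.05   -0.07   -0.05   -0.10   -0.09]
  [ -0.05    0.91   -0.05   -0.06   -0.06   -0.04   -0.06   -0.05]
  [ -0.03   -0.02    0.91   -0.03   -0.02   -0.03   -0.07   -0.10]
  [ -0.08   -0.01   -0.04    0.99   -0.05   -0.01   -0.05   -0.08]
  [ -0.03   -0.05   -0.02   -0.02    0.99   -0.10   -0.04   -0.01]
  [ -0.10   -0.06   -0.03   -0.08   -0.08    0.93   -0.01   -0.05]
  [ -0.06   -0.09   -0.07   -0.10   -0.08   -0.01    0.91   -0.09]
  [ -0.10   -0.04   -0.09   -0.06   -0.08   -0.06   -0.10    0.95]
Leontief inverse L = M⁻¹:
  [  1.0934    0.0497    0.0992    0.0957    0.1189    0.0890    0.1585    0.1457]
  [  0.0999    1.1302    0.0962    0.1028    0.1067    0.0776    0.1155    0.1039]
  [  0.0758    0.0529    1.1368    0.0693    0.0622    0.0615    0.1231    0.1510]
  [  0.1165    0.0365    0.0767    1.0425    0.0854    0.0395    0.0959    0.1209]
  [  0.0641    0.0766    0.0466    0.0501    1.0420    0.1244    0.0704    0.0434]
  [  0.1520    0.0959    0.0736    0.1210    0.1276    1.1123    0.0645    0.1034]
  [  0.1239    0.1396    0.1316    0.1535    0.1393    0.0564    1.1647    0.1606]
  [  0.1619    0.0873    0.1495    0.1148    0.1388    0.1076    0.1719    1.1214]
Total output x = L · d:
  x_0 = 1.0934·28 + 0.0497·10 + 0.0992·56 + 0.0957·61 + 0.1189·32 + 0.0890·81 + 0.1585·33 + 0.1457·16 = 61.0828
  x_1 = 0.0999·28 + 1.1302·10 + 0.0962·56 + 0.1028·61 + 0.1067·32 + 0.0776·81 + 0.1155·33 + 0.1039·16 = 40.9330
  x_2 = 0.0758·28 + 0.0529·10 + 1.1368·56 + 0.0693·61 + 0.0622·32 + 0.0615·81 + 0.1231·33 + 0.1510·16 = 83.9897
  x_3 = 0.1165·28 + 0.0365·10 + 0.0767·56 + 1.0425·61 + 0.0854·32 + 0.0395·81 + 0.0959·33 + 0.1209·16 = 82.5468
  x_4 = 0.0641·28 + 0.0766·10 + 0.0466·56 + 0.0501·61 + 1.0420·32 + 0.1244·81 + 0.0704·33 + 0.0434·16 = 54.6655
  x_5 = 0.1520·28 + 0.0959·10 + 0.0736·56 + 0.1210·61 + 0.1276·32 + 1.1123·81 + 0.0645·33 + 0.1034·16 = 114.6826
  x_6 = 0.1239·28 + 0.1396·10 + 0.1316·56 + 0.1535·61 + 0.1393·32 + 0.0564·81 + 1.1647·33 + 0.1606·16 = 71.6293
  x_7 = 0.1619·28 + 0.0873·10 + 0.1495·56 + 0.1148·61 + 0.1388·32 + 0.1076·81 + 0.1719·33 + 1.1214·16 = 57.5522
Δx_5 = L[5,4] · Δd_4 = 0.1276 · 1 = 0.1276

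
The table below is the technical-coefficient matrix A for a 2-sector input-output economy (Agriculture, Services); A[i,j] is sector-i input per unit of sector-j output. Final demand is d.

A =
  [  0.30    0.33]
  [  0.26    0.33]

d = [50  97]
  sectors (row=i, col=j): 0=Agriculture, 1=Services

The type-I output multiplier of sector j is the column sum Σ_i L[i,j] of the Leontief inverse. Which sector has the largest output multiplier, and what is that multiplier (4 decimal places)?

Services (2.6879)

Form M = I − A:
  [  0.70   -0.33]
  [ -0.26    0.67]
Leontief inverse L = M⁻¹:
  [  1.7484    0.8612]
  [  0.6785    1.8267]
Total output x = L · d:
  x_0 = 1.7484·50 + 0.8612·97 = 170.9551
  x_1 = 0.6785·50 + 1.8267·97 = 211.1169
Output multipliers (column sums of L):
  Agriculture: 2.4269
  Services: 2.6879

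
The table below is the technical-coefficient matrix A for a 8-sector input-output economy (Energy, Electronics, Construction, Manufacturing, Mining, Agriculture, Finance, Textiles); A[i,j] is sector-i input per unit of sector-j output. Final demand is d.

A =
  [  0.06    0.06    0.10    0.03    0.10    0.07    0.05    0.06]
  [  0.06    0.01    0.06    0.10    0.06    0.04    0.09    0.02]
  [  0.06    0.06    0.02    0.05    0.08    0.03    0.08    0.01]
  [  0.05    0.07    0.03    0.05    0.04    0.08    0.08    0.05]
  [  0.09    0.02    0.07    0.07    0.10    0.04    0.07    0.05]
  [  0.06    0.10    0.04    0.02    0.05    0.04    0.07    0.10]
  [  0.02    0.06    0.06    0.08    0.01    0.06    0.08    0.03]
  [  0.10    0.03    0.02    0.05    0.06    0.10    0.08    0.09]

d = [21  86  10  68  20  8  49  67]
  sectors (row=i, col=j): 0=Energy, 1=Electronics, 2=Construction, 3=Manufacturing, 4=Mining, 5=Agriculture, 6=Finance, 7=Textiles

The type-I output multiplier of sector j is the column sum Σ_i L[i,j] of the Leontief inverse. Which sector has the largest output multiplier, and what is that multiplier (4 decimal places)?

Form M = I − A:
  [  0.94   -0.06   -0.10   -0.03   -0.10   -0.07   -0.05   -0.06]
  [ -0.06    0.99   -0.06   -0.10   -0.06   -0.04   -0.09   -0.02]
  [ -0.06   -0.06    0.98   -0.05   -0.08   -0.03   -0.08   -0.01]
  [ -0.05   -0.07   -0.03    0.95   -0.04   -0.08   -0.08   -0.05]
  [ -0.09   -0.02   -0.07   -0.07    0.90   -0.04   -0.07   -0.05]
  [ -0.06   -0.10   -0.04   -0.02   -0.05    0.96   -0.07   -0.10]
  [ -0.02   -0.06   -0.06   -0.08   -0.01   -0.06    0.92   -0.03]
  [ -0.10   -0.03   -0.02   -0.05   -0.06   -0.10   -0.08    0.91]
Leontief inverse L = M⁻¹:
  [  1.1231    0.1100    0.1506    0.0860    0.1649    0.1244    0.1239    0.1097]
  [  0.1071    1.0550    0.1017    0.1454    0.1082    0.0872    0.1506    0.0598]
  [  0.1029    0.0963    1.0606    0.0935    0.1247    0.0707    0.1341    0.0447]
  [  0.1001    0.1144    0.0731    1.0979    0.0890    0.1283    0.1432    0.0940]
  [  0.1495    0.0697    0.1208    0.1230    1.1620    0.0953    0.1404    0.0984]
  [  0.1169    0.1429    0.0865    0.0734    0.1055    1.0932    0.1382    0.1463]
  [  0.0614    0.1002    0.0948    0.1224    0.0500    0.1017    1.1362    0.0654]
  [  0.1628    0.0844    0.0730    0.1036    0.1219    0.1605    0.1537    1.1474]
Total output x = L · d:
  x_0 = 1.1231·21 + 0.1100·86 + 0.1506·10 + 0.0860·68 + 0.1649·20 + 0.1244·8 + 0.1239·49 + 0.1097·67 = 58.1088
  x_1 = 0.1071·21 + 1.0550·86 + 0.1017·10 + 0.1454·68 + 0.1082·20 + 0.0872·8 + 0.1506·49 + 0.0598·67 = 118.1333
  x_2 = 0.1029·21 + 0.0963·86 + 1.0606·10 + 0.0935·68 + 0.1247·20 + 0.0707·8 + 0.1341·49 + 0.0447·67 = 40.0330
  x_3 = 0.1001·21 + 0.1144·86 + 0.0731·10 + 1.0979·68 + 0.0890·20 + 0.1283·8 + 0.1432·49 + 0.0940·67 = 103.4512
  x_4 = 0.1495·21 + 0.0697·86 + 0.1208·10 + 0.1230·68 + 1.1620·20 + 0.0953·8 + 0.1404·49 + 0.0984·67 = 56.1781
  x_5 = 0.1169·21 + 0.1429·86 + 0.0865·10 + 0.0734·68 + 0.1055·20 + 1.0932·8 + 0.1382·49 + 0.1463·67 = 48.0320
  x_6 = 0.0614·21 + 0.1002·86 + 0.0948·10 + 0.1224·68 + 0.0500·20 + 0.1017·8 + 1.1362·49 + 0.0654·67 = 81.0536
  x_7 = 0.1628·21 + 0.0844·86 + 0.0730·10 + 0.1036·68 + 0.1219·20 + 0.1605·8 + 0.1537·49 + 1.1474·67 = 106.5783
Output multipliers (column sums of L):
  Energy: 1.9238
  Electronics: 1.7728
  Construction: 1.7612
  Manufacturing: 1.8453
  Mining: 1.9263
  Agriculture: 1.8613
  Finance: 2.1203
  Textiles: 1.7657

Finance (2.1203)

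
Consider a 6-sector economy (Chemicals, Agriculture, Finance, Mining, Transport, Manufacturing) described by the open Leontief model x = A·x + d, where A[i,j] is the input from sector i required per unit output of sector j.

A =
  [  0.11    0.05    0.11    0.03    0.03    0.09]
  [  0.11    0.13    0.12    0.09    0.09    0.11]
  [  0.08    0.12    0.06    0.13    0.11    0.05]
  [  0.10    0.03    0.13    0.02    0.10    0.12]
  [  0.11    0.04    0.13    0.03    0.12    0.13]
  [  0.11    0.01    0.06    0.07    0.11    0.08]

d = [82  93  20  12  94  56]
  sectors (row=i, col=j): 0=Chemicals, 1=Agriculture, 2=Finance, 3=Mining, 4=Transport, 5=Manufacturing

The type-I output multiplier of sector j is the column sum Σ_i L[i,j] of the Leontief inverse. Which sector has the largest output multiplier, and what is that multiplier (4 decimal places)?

Chemicals (2.2778)

Form M = I − A:
  [  0.89   -0.05   -0.11   -0.03   -0.03   -0.09]
  [ -0.11    0.87   -0.12   -0.09   -0.09   -0.11]
  [ -0.08   -0.12    0.94   -0.13   -0.11   -0.05]
  [ -0.10   -0.03   -0.13    0.98   -0.10   -0.12]
  [ -0.11   -0.04   -0.13   -0.03    0.88   -0.13]
  [ -0.11   -0.01   -0.06   -0.07   -0.11    0.92]
Leontief inverse L = M⁻¹:
  [  1.1971    0.1049    0.1907    0.0867    0.1060    0.1663]
  [  0.2489    1.2174    0.2537    0.1766    0.2144    0.2370]
  [  0.1992    0.1929    1.1796    0.1986    0.2169    0.1632]
  [  0.2040    0.0918    0.2263    1.0862    0.1946    0.2124]
  [  0.2271    0.1087    0.2393    0.1030    1.2262    0.2349]
  [  0.2015    0.0583    0.1483    0.1202    0.1906    1.1643]
Total output x = L · d:
  x_0 = 1.1971·82 + 0.1049·93 + 0.1907·20 + 0.0867·12 + 0.1060·94 + 0.1663·56 = 132.0515
  x_1 = 0.2489·82 + 1.2174·93 + 0.2537·20 + 0.1766·12 + 0.2144·94 + 0.2370·56 = 174.2498
  x_2 = 0.1992·82 + 0.1929·93 + 1.1796·20 + 0.1986·12 + 0.2169·94 + 0.1632·56 = 89.7750
  x_3 = 0.2040·82 + 0.0918·93 + 0.2263·20 + 1.0862·12 + 0.1946·94 + 0.2124·56 = 73.0172
  x_4 = 0.2271·82 + 0.1087·93 + 0.2393·20 + 0.1030·12 + 1.2262·94 + 0.2349·56 = 163.1685
  x_5 = 0.2015·82 + 0.0583·93 + 0.1483·20 + 0.1202·12 + 0.1906·94 + 1.1643·56 = 109.4722
Output multipliers (column sums of L):
  Chemicals: 2.2778
  Agriculture: 1.7739
  Finance: 2.2380
  Mining: 1.7713
  Transport: 2.1487
  Manufacturing: 2.1782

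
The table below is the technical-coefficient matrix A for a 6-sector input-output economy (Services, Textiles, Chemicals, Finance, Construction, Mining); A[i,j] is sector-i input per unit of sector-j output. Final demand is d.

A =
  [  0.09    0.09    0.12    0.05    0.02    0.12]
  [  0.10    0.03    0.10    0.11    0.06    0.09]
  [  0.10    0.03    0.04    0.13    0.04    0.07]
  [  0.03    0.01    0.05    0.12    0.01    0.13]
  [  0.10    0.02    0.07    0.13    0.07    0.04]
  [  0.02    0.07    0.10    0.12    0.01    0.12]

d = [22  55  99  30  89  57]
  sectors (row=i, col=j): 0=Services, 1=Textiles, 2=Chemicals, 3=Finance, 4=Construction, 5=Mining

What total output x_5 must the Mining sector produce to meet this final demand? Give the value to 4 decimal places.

99.6785

Form M = I − A:
  [  0.91   -0.09   -0.12   -0.05   -0.02   -0.12]
  [ -0.10    0.97   -0.10   -0.11   -0.06   -0.09]
  [ -0.10   -0.03    0.96   -0.13   -0.04   -0.07]
  [ -0.03   -0.01   -0.05    0.88   -0.01   -0.13]
  [ -0.10   -0.02   -0.07   -0.13    0.93   -0.04]
  [ -0.02   -0.07   -0.10   -0.12   -0.01    0.88]
Leontief inverse L = M⁻¹:
  [  1.1483    0.1299    0.1896    0.1445    0.0450    0.2083]
  [  0.1552    1.0671    0.1657    0.2032    0.0834    0.1773]
  [  0.1435    0.0611    1.0962    0.2062    0.0580    0.1461]
  [  0.0603    0.0354    0.0952    1.1883    0.0226    0.1960]
  [  0.1488    0.0508    0.1265    0.2105    1.0907    0.1162]
  [  0.0647    0.1002    0.1565    0.2073    0.0297    1.1999]
Total output x = L · d:
  x_0 = 1.1483·22 + 0.1299·55 + 0.1896·99 + 0.1445·30 + 0.0450·89 + 0.2083·57 = 71.3920
  x_1 = 0.1552·22 + 1.0671·55 + 0.1657·99 + 0.2032·30 + 0.0834·89 + 0.1773·57 = 102.1291
  x_2 = 0.1435·22 + 0.0611·55 + 1.0962·99 + 0.2062·30 + 0.0580·89 + 0.1461·57 = 134.7113
  x_3 = 0.0603·22 + 0.0354·55 + 0.0952·99 + 1.1883·30 + 0.0226·89 + 0.1960·57 = 61.5259
  x_4 = 0.1488·22 + 0.0508·55 + 0.1265·99 + 0.2105·30 + 1.0907·89 + 0.1162·57 = 128.5990
  x_5 = 0.0647·22 + 0.1002·55 + 0.1565·99 + 0.2073·30 + 0.0297·89 + 1.1999·57 = 99.6785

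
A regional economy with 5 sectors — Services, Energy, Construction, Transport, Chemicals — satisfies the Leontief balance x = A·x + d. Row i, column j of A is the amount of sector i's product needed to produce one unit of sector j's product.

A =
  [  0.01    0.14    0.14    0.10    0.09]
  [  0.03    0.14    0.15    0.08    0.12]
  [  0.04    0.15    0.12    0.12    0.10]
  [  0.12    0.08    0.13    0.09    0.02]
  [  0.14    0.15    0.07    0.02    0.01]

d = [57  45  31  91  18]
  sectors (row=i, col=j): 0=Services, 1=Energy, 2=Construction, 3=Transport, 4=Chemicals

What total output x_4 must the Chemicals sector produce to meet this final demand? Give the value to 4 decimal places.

54.2097

Form M = I − A:
  [  0.99   -0.14   -0.14   -0.10   -0.09]
  [ -0.03    0.86   -0.15   -0.08   -0.12]
  [ -0.04   -0.15    0.88   -0.12   -0.10]
  [ -0.12   -0.08   -0.13    0.91   -0.02]
  [ -0.14   -0.15   -0.07   -0.02    0.99]
Leontief inverse L = M⁻¹:
  [  1.0724    0.2632    0.2544    0.1780    0.1587]
  [  0.0968    1.2751    0.2723    0.1629    0.1941]
  [  0.1085    0.2845    1.2463    0.2051    0.1744]
  [  0.1693    0.1930    0.2393    1.1679    0.0866]
  [  0.1774    0.2544    0.1702    0.0880    1.0760]
Total output x = L · d:
  x_0 = 1.0724·57 + 0.2632·45 + 0.2544·31 + 0.1780·91 + 0.1587·18 = 99.9094
  x_1 = 0.0968·57 + 1.2751·45 + 0.2723·31 + 0.1629·91 + 0.1941·18 = 89.6562
  x_2 = 0.1085·57 + 0.2845·45 + 1.2463·31 + 0.2051·91 + 0.1744·18 = 79.4286
  x_3 = 0.1693·57 + 0.1930·45 + 0.2393·31 + 1.1679·91 + 0.0866·18 = 133.5951
  x_4 = 0.1774·57 + 0.2544·45 + 0.1702·31 + 0.0880·91 + 1.0760·18 = 54.2097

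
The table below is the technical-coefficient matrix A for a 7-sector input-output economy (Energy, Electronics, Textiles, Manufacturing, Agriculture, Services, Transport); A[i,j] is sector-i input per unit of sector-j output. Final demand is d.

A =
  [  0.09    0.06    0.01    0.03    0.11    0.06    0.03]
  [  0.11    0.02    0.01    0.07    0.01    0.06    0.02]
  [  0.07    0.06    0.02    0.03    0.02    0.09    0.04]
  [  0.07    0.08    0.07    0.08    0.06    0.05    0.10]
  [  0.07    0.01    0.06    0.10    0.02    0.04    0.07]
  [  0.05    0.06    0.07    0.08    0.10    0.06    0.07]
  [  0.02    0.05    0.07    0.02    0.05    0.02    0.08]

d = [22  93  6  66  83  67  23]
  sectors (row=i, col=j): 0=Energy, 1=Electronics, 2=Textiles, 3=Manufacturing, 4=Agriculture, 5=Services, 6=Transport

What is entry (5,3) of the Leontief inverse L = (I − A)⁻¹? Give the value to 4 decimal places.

L[5,3] = 0.1282

Form M = I − A:
  [  0.91   -0.06   -0.01   -0.03   -0.11   -0.06   -0.03]
  [ -0.11    0.98   -0.01   -0.07   -0.01   -0.06   -0.02]
  [ -0.07   -0.06    0.98   -0.03   -0.02   -0.09   -0.04]
  [ -0.07   -0.08   -0.07    0.92   -0.06   -0.05   -0.10]
  [ -0.07   -0.01   -0.06   -0.10    0.98   -0.04   -0.07]
  [ -0.05   -0.06   -0.07   -0.08   -0.10    0.94   -0.07]
  [ -0.02   -0.05   -0.07   -0.02   -0.05   -0.02    0.92]
Leontief inverse L = M⁻¹:
  [  1.1357    0.0882    0.0379    0.0704    0.1464    0.0931    0.0665]
  [  0.1461    1.0478    0.0318    0.0991    0.0453    0.0875    0.0498]
  [  0.1078    0.0870    1.0437    0.0620    0.0539    0.1195    0.0707]
  [  0.1258    0.1205    0.1066    1.1263    0.1036    0.0934    0.1488]
  [  0.1100    0.0438    0.0887    0.1333    1.0561    0.0727    0.1088]
  [  0.1040    0.0984    0.1071    0.1282    0.1413    1.1024    0.1187]
  [  0.0518    0.0726    0.0914    0.0461    0.0725    0.0458    1.1082]
Total output x = L · d:
  x_0 = 1.1357·22 + 0.0882·93 + 0.0379·6 + 0.0704·66 + 0.1464·83 + 0.0931·67 + 0.0665·23 = 57.9809
  x_1 = 0.1461·22 + 1.0478·93 + 0.0318·6 + 0.0991·66 + 0.0453·83 + 0.0875·67 + 0.0498·23 = 118.1576
  x_2 = 0.1078·22 + 0.0870·93 + 1.0437·6 + 0.0620·66 + 0.0539·83 + 0.1195·67 + 0.0707·23 = 34.9198
  x_3 = 0.1258·22 + 0.1205·93 + 0.1066·6 + 1.1263·66 + 0.1036·83 + 0.0934·67 + 0.1488·23 = 107.2344
  x_4 = 0.1100·22 + 0.0438·93 + 0.0887·6 + 0.1333·66 + 1.0561·83 + 0.0727·67 + 0.1088·23 = 110.8543
  x_5 = 0.1040·22 + 0.0984·93 + 0.1071·6 + 0.1282·66 + 0.1413·83 + 1.1024·67 + 0.1187·23 = 108.8525
  x_6 = 0.0518·22 + 0.0726·93 + 0.0914·6 + 0.0461·66 + 0.0725·83 + 0.0458·67 + 1.1082·23 = 46.0612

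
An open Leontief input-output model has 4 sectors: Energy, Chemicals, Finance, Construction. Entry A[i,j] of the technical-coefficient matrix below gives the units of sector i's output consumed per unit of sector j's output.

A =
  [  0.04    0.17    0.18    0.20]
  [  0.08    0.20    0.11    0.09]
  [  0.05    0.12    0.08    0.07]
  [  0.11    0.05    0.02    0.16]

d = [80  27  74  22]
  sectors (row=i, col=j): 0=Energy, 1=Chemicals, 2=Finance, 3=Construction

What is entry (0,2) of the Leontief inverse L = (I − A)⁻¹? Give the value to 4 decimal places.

L[0,2] = 0.2608

Form M = I − A:
  [  0.96   -0.17   -0.18   -0.20]
  [ -0.08    0.80   -0.11   -0.09]
  [ -0.05   -0.12    0.92   -0.07]
  [ -0.11   -0.05   -0.02    0.84]
Leontief inverse L = M⁻¹:
  [  1.1165    0.2963    0.2608    0.3193]
  [  0.1418    1.3205    0.1898    0.1911]
  [  0.0911    0.1976    1.1314    0.1372]
  [  0.1568    0.1221    0.0724    1.2469]
Total output x = L · d:
  x_0 = 1.1165·80 + 0.2963·27 + 0.2608·74 + 0.3193·22 = 123.6508
  x_1 = 0.1418·80 + 1.3205·27 + 0.1898·74 + 0.1911·22 = 65.2491
  x_2 = 0.0911·80 + 0.1976·27 + 1.1314·74 + 0.1372·22 = 99.3660
  x_3 = 0.1568·80 + 0.1221·27 + 0.0724·74 + 1.2469·22 = 48.6326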